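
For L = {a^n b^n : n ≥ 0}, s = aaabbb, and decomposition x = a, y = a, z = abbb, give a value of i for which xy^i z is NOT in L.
i = 2

xy²z = a · aa · abbb = aaaabbb; aaaabbb has 4 a's and 3 b's; 4 ≠ 3, so it is not in L.
(Other choices also work, e.g. i = 0, 3; only i = 1 is guaranteed to stay in L since xy¹z = s.)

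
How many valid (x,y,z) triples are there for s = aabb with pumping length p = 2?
3

For s = 'aabb' with pumping length p = 2:

Constraints: |xy| ≤ 2, |y| > 0

Valid decompositions (|xy| ≤ p, |y| ≥ 1):
  • x='', y='a', z='abb'
  • x='a', y='a', z='bb'
  • x='', y='aa', z='bb'

Total count: 3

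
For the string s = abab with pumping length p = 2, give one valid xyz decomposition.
x = 'a', y = 'b', z = 'ab'

For s = abab and p = 2, one valid decomposition is:
- x = 'a' (length 1)
- y = 'b' (length 1)
- z = 'ab' (length 2)

Verification:
- xyz = 'a' + 'b' + 'ab' = abab ✓
- |xy| = 2 ≤ 2 ✓
- |y| = 1 > 0 ✓

All pumping lemma constraints are satisfied.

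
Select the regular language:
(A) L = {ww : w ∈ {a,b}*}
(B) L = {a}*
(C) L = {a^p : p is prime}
(B) {a}*

(B) L = {a}* is regular.

This can be recognized by a finite automaton (DFA/NFA).
Regular expressions like {a}* define regular languages.

The other choices are not regular:
- {a^p : p is prime}: After pumping, the length becomes composite
- {ww : w ∈ {a,b}*}: After pumping, the two halves no longer match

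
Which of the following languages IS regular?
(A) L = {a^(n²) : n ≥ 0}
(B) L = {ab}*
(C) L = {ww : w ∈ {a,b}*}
(B) {ab}*

(B) L = {ab}* is regular.

This can be recognized by a finite automaton (DFA/NFA).
Regular expressions like {ab}* define regular languages.

The other choices are not regular:
- {ww : w ∈ {a,b}*}: After pumping, the two halves no longer match
- {a^(n²) : n ≥ 0}: After pumping, length is no longer a perfect square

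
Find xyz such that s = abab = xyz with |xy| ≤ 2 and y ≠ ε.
x = '', y = 'ab', z = 'ab'

For s = abab and p = 2, one valid decomposition is:
- x = '' (length 0)
- y = 'ab' (length 2)
- z = 'ab' (length 2)

Verification:
- xyz = '' + 'ab' + 'ab' = abab ✓
- |xy| = 2 ≤ 2 ✓
- |y| = 2 > 0 ✓

All pumping lemma constraints are satisfied.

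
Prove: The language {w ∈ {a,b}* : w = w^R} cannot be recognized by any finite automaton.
Assume for contradiction that L is regular, and let p ≥ 1 be the pumping length given by the pumping lemma.
Choose s = a^p b a^p. Then s ∈ L (it reads the same in both directions) and |s| = 2p + 1 ≥ p.
By the pumping lemma, s = xyz for some x, y, z with |xy| ≤ p, |y| ≥ 1, and xy^i z ∈ L for every i ≥ 0.
Since |xy| ≤ p and the first p symbols of s are all a's, y = a^k for some k with 1 ≤ k ≤ p.

Take i = 2: xy²z = a^(p + k) b a^p.
Its reversal is a^p b a^(p + k). These differ because the block of a's before the unique b has length p + k in one and p in the other, and p + k ≠ p since k ≥ 1. So xy²z is not a palindrome, i.e. xy²z ∉ L.

This contradicts the pumping lemma, which requires xy^i z ∈ L for all i ≥ 0.
Hence L = {w ∈ {a,b}* : w = w^R} is not regular. ∎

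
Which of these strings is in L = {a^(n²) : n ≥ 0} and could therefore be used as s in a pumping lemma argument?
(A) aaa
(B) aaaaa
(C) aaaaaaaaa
(C) aaaaaaaaa

The pumping lemma is applied to a string s that lies in L, so first check membership of each option:
- (A) aaa has length 3, strictly between 1² = 1 and 2² = 4, so it is not in L ✗
- (B) aaaaa has length 5, strictly between 2² = 4 and 3² = 9, so it is not in L ✗
- (C) aaaaaaaaa has length 9 = 3², a perfect square, so it is in L ✓

Only (C) aaaaaaaaa is in L, so it is the only candidate that could play the role of s.
(In a complete proof one picks s in terms of the pumping length p so that |s| ≥ p is guaranteed; a fixed string like aaaaaaaaa illustrates the shape of such an s.)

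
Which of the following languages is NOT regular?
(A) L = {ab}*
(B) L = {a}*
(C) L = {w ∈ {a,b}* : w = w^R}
(C) {w ∈ {a,b}* : w = w^R}

(C) L = {w ∈ {a,b}* : w = w^R} is NOT regular.

The pumping lemma can be used to prove this:
After pumping, the string is no longer symmetric

The other languages are regular because they can be recognized by finite automata.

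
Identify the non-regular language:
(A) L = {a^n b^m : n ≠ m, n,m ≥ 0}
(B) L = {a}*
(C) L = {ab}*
(A) {a^n b^m : n ≠ m, n,m ≥ 0}

(A) L = {a^n b^m : n ≠ m, n,m ≥ 0} is NOT regular.

The pumping lemma can be used to prove this:
After pumping a's, we can make n = m

The other languages are regular because they can be recognized by finite automata.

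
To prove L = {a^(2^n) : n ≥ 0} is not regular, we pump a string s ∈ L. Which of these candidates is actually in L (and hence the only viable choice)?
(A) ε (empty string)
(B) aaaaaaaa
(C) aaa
(B) aaaaaaaa

The pumping lemma is applied to a string s that lies in L, so first check membership of each option:
- (A) ε has length 0, which is not a power of 2, so it is not in L ✗
- (B) aaaaaaaa has length 8 = 2^3, so it is in L ✓
- (C) aaa has length 3, strictly between 2^1 = 2 and 2^2 = 4, so it is not in L ✗

Only (B) aaaaaaaa is in L, so it is the only candidate that could play the role of s.
(In a complete proof one picks s in terms of the pumping length p so that |s| ≥ p is guaranteed; a fixed string like aaaaaaaa illustrates the shape of such an s.)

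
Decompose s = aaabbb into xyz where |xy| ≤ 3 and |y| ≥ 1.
x = 'aa', y = 'a', z = 'bbb'

For s = aaabbb and p = 3, one valid decomposition is:
- x = 'aa' (length 2)
- y = 'a' (length 1)
- z = 'bbb' (length 3)

Verification:
- xyz = 'aa' + 'a' + 'bbb' = aaabbb ✓
- |xy| = 3 ≤ 3 ✓
- |y| = 1 > 0 ✓

All pumping lemma constraints are satisfied.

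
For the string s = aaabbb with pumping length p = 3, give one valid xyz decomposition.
x = '', y = 'aaa', z = 'bbb'

For s = aaabbb and p = 3, one valid decomposition is:
- x = '' (length 0)
- y = 'aaa' (length 3)
- z = 'bbb' (length 3)

Verification:
- xyz = '' + 'aaa' + 'bbb' = aaabbb ✓
- |xy| = 3 ≤ 3 ✓
- |y| = 3 > 0 ✓

All pumping lemma constraints are satisfied.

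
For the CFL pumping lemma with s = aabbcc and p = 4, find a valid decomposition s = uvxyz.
u='a', v='a', x='bb', y='c', z='c'

For s = aabbcc with pumping length p = 4:

One valid decomposition:
- u = 'a'
- v = 'a'
- x = 'bb'
- y = 'c'
- z = 'c'

Verification:
- uvxyz = 'a' + 'a' + 'bb' + 'c' + 'c' = aabbcc ✓
- |vxy| = |'abbc'| = 4 ≤ 4 ✓
- |vy| = |'ac'| = 2 > 0 ✓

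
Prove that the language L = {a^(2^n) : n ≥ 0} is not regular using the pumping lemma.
Assume for contradiction that L is regular, and let p ≥ 1 be the pumping length given by the pumping lemma.
Choose s = a^(2^p). Then s ∈ L and |s| = 2^p ≥ p.
By the pumping lemma, s = xyz for some x, y, z with |xy| ≤ p, |y| ≥ 1, and xy^i z ∈ L for every i ≥ 0.
Here y = a^k for some k with 1 ≤ k ≤ |xy| ≤ p, and p < 2^p.

Take i = 2: |xy²z| = 2^p + k.
Now 2^p < 2^p + k ≤ 2^p + p < 2^p + 2^p = 2^(p+1).
So |xy²z| lies strictly between the consecutive powers of two 2^p and 2^(p+1), hence is not a power of 2, and xy²z ∉ L.

This contradicts the pumping lemma, which requires xy^i z ∈ L for all i ≥ 0.
Hence L = {a^(2^n) : n ≥ 0} is not regular. ∎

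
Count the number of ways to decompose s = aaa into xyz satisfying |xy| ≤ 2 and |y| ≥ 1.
3

For s = 'aaa' with pumping length p = 2:

Constraints: |xy| ≤ 2, |y| > 0

Valid decompositions (|xy| ≤ p, |y| ≥ 1):
  • x='', y='a', z='aa'
  • x='a', y='a', z='a'
  • x='', y='aa', z='a'

Total count: 3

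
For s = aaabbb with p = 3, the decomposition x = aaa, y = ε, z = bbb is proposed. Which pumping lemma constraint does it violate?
Violated: |y| > 0

The decomposition x = aaa, y = ε, z = bbb for s = aaabbb with p = 3
violates the constraint: |y| > 0

|y| = 0, but the pumping lemma requires |y| > 0 (y must be non-empty).

Pumping lemma constraints:
1. xyz = s (decomposition is valid)
2. |xy| ≤ p
3. |y| > 0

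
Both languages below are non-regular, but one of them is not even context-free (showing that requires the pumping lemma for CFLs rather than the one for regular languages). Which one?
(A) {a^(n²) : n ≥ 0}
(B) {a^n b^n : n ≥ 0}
(A) {a^(n²) : n ≥ 0}

(A) {a^(n²) : n ≥ 0} requires the CFL pumping lemma.

- {a^n b^n : n ≥ 0} is context-free (but not regular)
  • Can be shown non-regular with the regular pumping lemma
  • After pumping, the number of a's and b's become unequal

- {a^(n²) : n ≥ 0} is NOT context-free
  • Requires the CFL pumping lemma to prove
  • Gaps between squares grow unboundedly

The CFL pumping lemma is "stronger" in that it can prove non-membership
in the larger class of context-free languages.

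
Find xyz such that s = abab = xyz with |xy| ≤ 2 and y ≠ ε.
x = '', y = 'a', z = 'bab'

For s = abab and p = 2, one valid decomposition is:
- x = '' (length 0)
- y = 'a' (length 1)
- z = 'bab' (length 3)

Verification:
- xyz = '' + 'a' + 'bab' = abab ✓
- |xy| = 1 ≤ 2 ✓
- |y| = 1 > 0 ✓

All pumping lemma constraints are satisfied.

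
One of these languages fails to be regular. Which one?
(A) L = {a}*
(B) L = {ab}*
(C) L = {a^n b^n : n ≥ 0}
(C) {a^n b^n : n ≥ 0}

(C) L = {a^n b^n : n ≥ 0} is NOT regular.

The pumping lemma can be used to prove this:
After pumping, the number of a's and b's become unequal

The other languages are regular because they can be recognized by finite automata.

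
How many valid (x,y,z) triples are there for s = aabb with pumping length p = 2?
3

For s = 'aabb' with pumping length p = 2:

Constraints: |xy| ≤ 2, |y| > 0

Valid decompositions (|xy| ≤ p, |y| ≥ 1):
  • x='', y='a', z='abb'
  • x='a', y='a', z='bb'
  • x='', y='aa', z='bb'

Total count: 3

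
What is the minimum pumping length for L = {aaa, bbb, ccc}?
p = 4

For a finite language L, the pumping lemma holds vacuously if p > max|s| for s ∈ L.

The longest string in L = {aaa, bbb, ccc} has length 3.
If p = 4, then no string s ∈ L has |s| ≥ p, so the condition is vacuously true.

The minimum pumping length is p = 4.

Why no smaller p works: for any p ≤ 3, the longest string s ∈ L has |s| = 3 ≥ p, so it would
have to be pumpable; but pumping up (i = 2, 3, ...) produces ever longer strings, which cannot all lie in the
finite language L. So the pumping property fails for every p ≤ 3.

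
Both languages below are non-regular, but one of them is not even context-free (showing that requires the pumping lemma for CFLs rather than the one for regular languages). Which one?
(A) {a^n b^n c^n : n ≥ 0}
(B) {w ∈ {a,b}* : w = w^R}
(A) {a^n b^n c^n : n ≥ 0}

(A) {a^n b^n c^n : n ≥ 0} requires the CFL pumping lemma.

- {w ∈ {a,b}* : w = w^R} is context-free (but not regular)
  • Can be shown non-regular with the regular pumping lemma
  • After pumping, the string is no longer symmetric

- {a^n b^n c^n : n ≥ 0} is NOT context-free
  • Requires the CFL pumping lemma to prove
  • Cannot maintain three equal counts simultaneously

The CFL pumping lemma is "stronger" in that it can prove non-membership
in the larger class of context-free languages.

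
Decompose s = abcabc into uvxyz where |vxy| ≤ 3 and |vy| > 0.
u='ab', v='c', x='a', y='b', z='c'

For s = abcabc with pumping length p = 3:

One valid decomposition:
- u = 'ab'
- v = 'c'
- x = 'a'
- y = 'b'
- z = 'c'

Verification:
- uvxyz = 'ab' + 'c' + 'a' + 'b' + 'c' = abcabc ✓
- |vxy| = |'cab'| = 3 ≤ 3 ✓
- |vy| = |'cb'| = 2 > 0 ✓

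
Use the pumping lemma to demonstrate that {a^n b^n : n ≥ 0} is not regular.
Assume for contradiction that L is regular, and let p ≥ 1 be the pumping length given by the pumping lemma.
Choose s = a^p b^p. Then s ∈ L and |s| = 2p ≥ p.
By the pumping lemma, s = xyz for some x, y, z with |xy| ≤ p, |y| ≥ 1, and xy^i z ∈ L for every i ≥ 0.
Since |xy| ≤ p and the first p symbols of s are all a's, we must have y = a^k for some k with 1 ≤ k ≤ p.

Take i = 0: xy⁰z = a^(p − k) b^p.
This string has p − k a's but p b's, and p − k < p because k ≥ 1. So xy⁰z ∉ L.

This contradicts the pumping lemma, which requires xy^i z ∈ L for all i ≥ 0.
Hence L = {a^n b^n : n ≥ 0} is not regular. ∎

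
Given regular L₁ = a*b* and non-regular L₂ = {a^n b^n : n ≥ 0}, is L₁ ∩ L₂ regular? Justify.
No — L₁ ∩ L₂ is not regular.

Every string a^n b^n already lies in a*b*, so L₁ ∩ L₂ = {a^n b^n : n ≥ 0} = L₂ itself, which is the standard non-regular language (pump s = a^p b^p).

Note that the bare facts "L₁ regular, L₂ non-regular" do not settle the question by themselves: the closure of regular languages under ∪, ∩, complement and difference applies only when BOTH operands are regular. With a non-regular operand the result can come out regular or non-regular depending on the specific languages, so one has to work out L₁ ∩ L₂ for this particular pair, as above.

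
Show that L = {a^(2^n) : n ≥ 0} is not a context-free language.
Assume for contradiction that L is context-free, and let p ≥ 1 be the pumping length given by the pumping lemma for CFLs.
Choose s = a^(2^p). Then s ∈ L and |s| = 2^p ≥ p.
By the CFL pumping lemma, s = uvxyz for some u, v, x, y, z with |vxy| ≤ p, |vy| ≥ 1, and uv^i xy^i z ∈ L for every i ≥ 0.
All symbols are a's, so only lengths matter: let k = |vy|, with 1 ≤ k ≤ |vxy| ≤ p < 2^p.

Take i = 2: |uv²xy²z| = 2^p + k, and 2^p < 2^p + k < 2^p + 2^p = 2^(p+1).
So the length lies strictly between consecutive powers of two and is not a power of 2; uv²xy²z ∉ L.

This contradicts the CFL pumping lemma, which requires uv^i xy^i z ∈ L for all i ≥ 0.
Hence L = {a^(2^n) : n ≥ 0} is not context-free. ∎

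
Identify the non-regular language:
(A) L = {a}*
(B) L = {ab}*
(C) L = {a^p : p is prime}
(C) {a^p : p is prime}

(C) L = {a^p : p is prime} is NOT regular.

The pumping lemma can be used to prove this:
After pumping, the length becomes composite

The other languages are regular because they can be recognized by finite automata.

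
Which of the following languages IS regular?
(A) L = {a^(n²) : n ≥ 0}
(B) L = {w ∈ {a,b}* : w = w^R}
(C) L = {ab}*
(C) {ab}*

(C) L = {ab}* is regular.

This can be recognized by a finite automaton (DFA/NFA).
Regular expressions like {ab}* define regular languages.

The other choices are not regular:
- {a^(n²) : n ≥ 0}: After pumping, length is no longer a perfect square
- {w ∈ {a,b}* : w = w^R}: After pumping, the string is no longer symmetric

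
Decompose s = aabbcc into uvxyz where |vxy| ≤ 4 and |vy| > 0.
u='a', v='a', x='bb', y='c', z='c'

For s = aabbcc with pumping length p = 4:

One valid decomposition:
- u = 'a'
- v = 'a'
- x = 'bb'
- y = 'c'
- z = 'c'

Verification:
- uvxyz = 'a' + 'a' + 'bb' + 'c' + 'c' = aabbcc ✓
- |vxy| = |'abbc'| = 4 ≤ 4 ✓
- |vy| = |'ac'| = 2 > 0 ✓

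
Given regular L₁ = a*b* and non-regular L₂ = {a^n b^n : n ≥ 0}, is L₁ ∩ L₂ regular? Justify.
No — L₁ ∩ L₂ is not regular.

Every string a^n b^n already lies in a*b*, so L₁ ∩ L₂ = {a^n b^n : n ≥ 0} = L₂ itself, which is the standard non-regular language (pump s = a^p b^p).

Note that the bare facts "L₁ regular, L₂ non-regular" do not settle the question by themselves: the closure of regular languages under ∪, ∩, complement and difference applies only when BOTH operands are regular. With a non-regular operand the result can come out regular or non-regular depending on the specific languages, so one has to work out L₁ ∩ L₂ for this particular pair, as above.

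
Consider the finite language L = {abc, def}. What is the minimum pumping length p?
p = 4

For a finite language L, the pumping lemma holds vacuously if p > max|s| for s ∈ L.

The longest string in L = {abc, def} has length 3.
If p = 4, then no string s ∈ L has |s| ≥ p, so the condition is vacuously true.

The minimum pumping length is p = 4.

Why no smaller p works: for any p ≤ 3, the longest string s ∈ L has |s| = 3 ≥ p, so it would
have to be pumpable; but pumping up (i = 2, 3, ...) produces ever longer strings, which cannot all lie in the
finite language L. So the pumping property fails for every p ≤ 3.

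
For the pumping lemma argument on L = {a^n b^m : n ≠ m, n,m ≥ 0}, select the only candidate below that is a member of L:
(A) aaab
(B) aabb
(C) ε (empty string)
(A) aaab

The pumping lemma is applied to a string s that lies in L, so first check membership of each option:
- (A) aaab = a^3 b^1 with 3 ≠ 1, so it is in L ✓
- (B) aabb = a^2 b^2 has n = m = 2, so it is not in L ✗
- (C) ε = a^0 b^0 has n = m = 0, so it is not in L ✗

Only (A) aaab is in L, so it is the only candidate that could play the role of s.
(In a complete proof one picks s in terms of the pumping length p so that |s| ≥ p is guaranteed; a fixed string like aaab illustrates the shape of such an s.)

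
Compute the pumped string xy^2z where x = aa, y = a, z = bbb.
aaaabbb

Given x = 'aa', y = 'a', z = 'bbb' and i = 2:

xy^2z = x + y·y·...·y (2 times) + z
       = 'aa' + 'a'^2 + 'bbb'
       = 'aa' + 'aa' + 'bbb'
       = 'aaaabbb'

The pumped string is 'aaaabbb' with length 7.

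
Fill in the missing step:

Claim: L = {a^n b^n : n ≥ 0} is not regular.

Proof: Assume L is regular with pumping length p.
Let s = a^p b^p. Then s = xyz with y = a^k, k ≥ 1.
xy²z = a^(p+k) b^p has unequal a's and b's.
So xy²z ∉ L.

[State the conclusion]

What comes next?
This contradicts the pumping lemma for regular languages,
which guarantees xy^i z ∈ L for all i ≥ 0.

Since our assumption that L is regular leads to a contradiction,
we conclude that L = {a^n b^n : n ≥ 0} is NOT regular. ∎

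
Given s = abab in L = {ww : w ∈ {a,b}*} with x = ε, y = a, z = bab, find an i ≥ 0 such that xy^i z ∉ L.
i = 2

xy²z = ε · aa · bab = aabab; aabab has odd length 5, so it cannot be written as ww and is not in L.
(Other choices also work, e.g. i = 0, 3; only i = 1 is guaranteed to stay in L since xy¹z = s.)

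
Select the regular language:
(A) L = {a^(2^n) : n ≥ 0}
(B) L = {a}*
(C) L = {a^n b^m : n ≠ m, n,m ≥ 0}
(B) {a}*

(B) L = {a}* is regular.

This can be recognized by a finite automaton (DFA/NFA).
Regular expressions like {a}* define regular languages.

The other choices are not regular:
- {a^n b^m : n ≠ m, n,m ≥ 0}: After pumping a's, we can make n = m
- {a^(2^n) : n ≥ 0}: After pumping, length is no longer a power of 2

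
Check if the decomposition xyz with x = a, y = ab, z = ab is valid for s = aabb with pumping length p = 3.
Violated: xyz = s

The decomposition x = a, y = ab, z = ab for s = aabb with p = 3
violates the constraint: xyz = s

xyz = 'a' + 'ab' + 'ab' = 'aabab' ≠ 'aabb' = s. The decomposition doesn't reconstruct s.

Pumping lemma constraints:
1. xyz = s (decomposition is valid)
2. |xy| ≤ p
3. |y| > 0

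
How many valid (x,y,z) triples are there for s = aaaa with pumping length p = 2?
3

For s = 'aaaa' with pumping length p = 2:

Constraints: |xy| ≤ 2, |y| > 0

Valid decompositions (|xy| ≤ p, |y| ≥ 1):
  • x='', y='a', z='aaa'
  • x='a', y='a', z='aa'
  • x='', y='aa', z='aa'

Total count: 3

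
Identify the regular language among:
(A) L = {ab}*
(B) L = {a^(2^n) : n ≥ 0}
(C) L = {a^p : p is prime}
(A) {ab}*

(A) L = {ab}* is regular.

This can be recognized by a finite automaton (DFA/NFA).
Regular expressions like {ab}* define regular languages.

The other choices are not regular:
- {a^(2^n) : n ≥ 0}: After pumping, length is no longer a power of 2
- {a^p : p is prime}: After pumping, the length becomes composite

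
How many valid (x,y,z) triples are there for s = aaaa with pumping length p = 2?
3

For s = 'aaaa' with pumping length p = 2:

Constraints: |xy| ≤ 2, |y| > 0

Valid decompositions (|xy| ≤ p, |y| ≥ 1):
  • x='', y='a', z='aaa'
  • x='a', y='a', z='aa'
  • x='', y='aa', z='aa'

Total count: 3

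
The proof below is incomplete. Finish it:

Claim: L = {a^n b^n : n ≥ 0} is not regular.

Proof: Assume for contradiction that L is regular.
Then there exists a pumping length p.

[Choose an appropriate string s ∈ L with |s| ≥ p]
s = a^p b^p

This string is in L (has equal a's and b's) and has length 2p ≥ p.
Any decomposition xyz with |xy| ≤ p means y consists only of a's,
so pumping will unbalance the counts.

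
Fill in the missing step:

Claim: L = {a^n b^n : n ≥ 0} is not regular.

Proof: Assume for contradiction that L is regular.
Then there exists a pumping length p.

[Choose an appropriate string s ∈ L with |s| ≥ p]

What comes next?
s = a^p b^p

This string is in L (has equal a's and b's) and has length 2p ≥ p.
Any decomposition xyz with |xy| ≤ p means y consists only of a's,
so pumping will unbalance the counts.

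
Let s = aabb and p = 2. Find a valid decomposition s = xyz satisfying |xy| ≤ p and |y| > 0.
x = 'a', y = 'a', z = 'bb'

For s = aabb and p = 2, one valid decomposition is:
- x = 'a' (length 1)
- y = 'a' (length 1)
- z = 'bb' (length 2)

Verification:
- xyz = 'a' + 'a' + 'bb' = aabb ✓
- |xy| = 2 ≤ 2 ✓
- |y| = 1 > 0 ✓

All pumping lemma constraints are satisfied.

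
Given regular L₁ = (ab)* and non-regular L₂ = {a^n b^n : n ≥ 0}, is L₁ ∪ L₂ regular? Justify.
No — L₁ ∪ L₂ is not regular.

Let U = (ab)* ∪ {a^n b^n}. If U were regular, then U ∩ aa*bb* would be regular (closure under intersection with a regular language). But (ab)* ∩ aa*bb* = {ab} and {a^n b^n} ∩ aa*bb* = {a^n b^n : n ≥ 1}, so U ∩ aa*bb* = {a^n b^n : n ≥ 1}, which is not regular. Hence U is not regular.

Note that the bare facts "L₁ regular, L₂ non-regular" do not settle the question by themselves: the closure of regular languages under ∪, ∩, complement and difference applies only when BOTH operands are regular. With a non-regular operand the result can come out regular or non-regular depending on the specific languages, so one has to work out L₁ ∪ L₂ for this particular pair, as above.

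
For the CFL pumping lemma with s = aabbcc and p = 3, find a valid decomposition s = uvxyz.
u='aa', v='b', x='b', y='c', z='c'

For s = aabbcc with pumping length p = 3:

One valid decomposition:
- u = 'aa'
- v = 'b'
- x = 'b'
- y = 'c'
- z = 'c'

Verification:
- uvxyz = 'aa' + 'b' + 'b' + 'c' + 'c' = aabbcc ✓
- |vxy| = |'bbc'| = 3 ≤ 3 ✓
- |vy| = |'bc'| = 2 > 0 ✓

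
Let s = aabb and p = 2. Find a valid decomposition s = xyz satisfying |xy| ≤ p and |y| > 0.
x = '', y = 'a', z = 'abb'

For s = aabb and p = 2, one valid decomposition is:
- x = '' (length 0)
- y = 'a' (length 1)
- z = 'abb' (length 3)

Verification:
- xyz = '' + 'a' + 'abb' = aabb ✓
- |xy| = 1 ≤ 2 ✓
- |y| = 1 > 0 ✓

All pumping lemma constraints are satisfied.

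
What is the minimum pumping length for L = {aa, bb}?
p = 3

For a finite language L, the pumping lemma holds vacuously if p > max|s| for s ∈ L.

The longest string in L = {aa, bb} has length 2.
If p = 3, then no string s ∈ L has |s| ≥ p, so the condition is vacuously true.

The minimum pumping length is p = 3.

Why no smaller p works: for any p ≤ 2, the longest string s ∈ L has |s| = 2 ≥ p, so it would
have to be pumpable; but pumping up (i = 2, 3, ...) produces ever longer strings, which cannot all lie in the
finite language L. So the pumping property fails for every p ≤ 2.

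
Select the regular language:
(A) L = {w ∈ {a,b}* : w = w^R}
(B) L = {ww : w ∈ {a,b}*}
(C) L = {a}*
(C) {a}*

(C) L = {a}* is regular.

This can be recognized by a finite automaton (DFA/NFA).
Regular expressions like {a}* define regular languages.

The other choices are not regular:
- {w ∈ {a,b}* : w = w^R}: After pumping, the string is no longer symmetric
- {ww : w ∈ {a,b}*}: After pumping, the two halves no longer match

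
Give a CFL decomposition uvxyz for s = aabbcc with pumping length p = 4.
u='a', v='a', x='bb', y='c', z='c'

For s = aabbcc with pumping length p = 4:

One valid decomposition:
- u = 'a'
- v = 'a'
- x = 'bb'
- y = 'c'
- z = 'c'

Verification:
- uvxyz = 'a' + 'a' + 'bb' + 'c' + 'c' = aabbcc ✓
- |vxy| = |'abbc'| = 4 ≤ 4 ✓
- |vy| = |'ac'| = 2 > 0 ✓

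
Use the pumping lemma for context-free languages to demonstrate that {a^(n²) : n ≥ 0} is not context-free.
Assume for contradiction that L is context-free, and let p ≥ 1 be the pumping length given by the pumping lemma for CFLs.
Choose s = a^(p²). Then s ∈ L and |s| = p² ≥ p.
By the CFL pumping lemma, s = uvxyz for some u, v, x, y, z with |vxy| ≤ p, |vy| ≥ 1, and uv^i xy^i z ∈ L for every i ≥ 0.
All symbols are a's, so only lengths matter: let k = |vy|, with 1 ≤ k ≤ |vxy| ≤ p.

Take i = 2: |uv²xy²z| = p² + k, and p² < p² + k ≤ p² + p < (p + 1)².
So the length lies strictly between consecutive squares and is not a perfect square; uv²xy²z ∉ L.

This contradicts the CFL pumping lemma, which requires uv^i xy^i z ∈ L for all i ≥ 0.
Hence L = {a^(n²) : n ≥ 0} is not context-free. ∎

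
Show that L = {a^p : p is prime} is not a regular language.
Assume for contradiction that L is regular, and let p ≥ 1 be the pumping length given by the pumping lemma.
Choose a prime q with q ≥ p (one exists because there are infinitely many primes) and let s = a^q. Then s ∈ L and |s| = q ≥ p.
By the pumping lemma, s = xyz for some x, y, z with |xy| ≤ p, |y| ≥ 1, and xy^i z ∈ L for every i ≥ 0.
Here y = a^k for some k with 1 ≤ k ≤ p, and xy^i z = a^(q + (i − 1)k) for every i ≥ 0.

Take i = q + 1: |xy^(q+1) z| = q + qk = q(k + 1).
Both factors satisfy q ≥ 2 and k + 1 ≥ 2, so q(k + 1) is composite, and xy^(q+1) z ∉ L.

This contradicts the pumping lemma, which requires xy^i z ∈ L for all i ≥ 0.
Hence L = {a^p : p is prime} is not regular. ∎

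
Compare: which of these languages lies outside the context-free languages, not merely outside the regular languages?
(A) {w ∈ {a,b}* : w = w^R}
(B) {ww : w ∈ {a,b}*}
(B) {ww : w ∈ {a,b}*}

(B) {ww : w ∈ {a,b}*} requires the CFL pumping lemma.

- {w ∈ {a,b}* : w = w^R} is context-free (but not regular)
  • Can be shown non-regular with the regular pumping lemma
  • After pumping, the string is no longer symmetric

- {ww : w ∈ {a,b}*} is NOT context-free
  • Requires the CFL pumping lemma to prove
  • Cannot verify equality of two arbitrary substrings

The CFL pumping lemma is "stronger" in that it can prove non-membership
in the larger class of context-free languages.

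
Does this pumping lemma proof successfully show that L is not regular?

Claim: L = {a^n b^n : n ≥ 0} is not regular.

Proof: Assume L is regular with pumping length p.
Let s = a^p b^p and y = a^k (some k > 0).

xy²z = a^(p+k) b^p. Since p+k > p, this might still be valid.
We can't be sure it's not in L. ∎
The proof is INCORRECT.

Error: The conclusion is wrong.
xy²z = a^(p+k) b^p is definitely NOT in L because the number of a's (p+k) ≠ number of b's (p).
The proof incorrectly doubts what is actually a valid contradiction.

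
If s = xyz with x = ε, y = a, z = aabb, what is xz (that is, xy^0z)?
aabb

Given x = '', y = 'a', z = 'aabb' and i = 0:

xy^0z = x + y·y·...·y (0 times) + z
       = '' + 'a'^0 + 'aabb'
       = '' + '' + 'aabb'
       = 'aabb'

The pumped string is 'aabb' with length 4.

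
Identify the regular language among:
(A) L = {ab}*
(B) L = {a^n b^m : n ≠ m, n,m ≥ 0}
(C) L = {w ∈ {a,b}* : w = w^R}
(A) {ab}*

(A) L = {ab}* is regular.

This can be recognized by a finite automaton (DFA/NFA).
Regular expressions like {ab}* define regular languages.

The other choices are not regular:
- {w ∈ {a,b}* : w = w^R}: After pumping, the string is no longer symmetric
- {a^n b^m : n ≠ m, n,m ≥ 0}: After pumping a's, we can make n = m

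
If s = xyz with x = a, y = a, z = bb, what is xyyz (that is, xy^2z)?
aaabb

Given x = 'a', y = 'a', z = 'bb' and i = 2:

xy^2z = x + y·y·...·y (2 times) + z
       = 'a' + 'a'^2 + 'bb'
       = 'a' + 'aa' + 'bb'
       = 'aaabb'

The pumped string is 'aaabb' with length 5.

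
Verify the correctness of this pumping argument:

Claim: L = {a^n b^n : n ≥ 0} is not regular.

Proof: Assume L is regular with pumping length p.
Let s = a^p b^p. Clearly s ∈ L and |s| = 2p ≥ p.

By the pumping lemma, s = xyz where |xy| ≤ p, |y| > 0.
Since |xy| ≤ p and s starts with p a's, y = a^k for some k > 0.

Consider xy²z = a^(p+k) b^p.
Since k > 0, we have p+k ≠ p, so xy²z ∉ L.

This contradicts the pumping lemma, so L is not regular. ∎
The proof is correct.

This proof is valid because:
1. The string s = a^p b^p is correctly in L
2. The decomposition analysis is correct: y must consist only of a's
3. The contradiction is valid: pumping increases a's but not b's
4. The conclusion follows logically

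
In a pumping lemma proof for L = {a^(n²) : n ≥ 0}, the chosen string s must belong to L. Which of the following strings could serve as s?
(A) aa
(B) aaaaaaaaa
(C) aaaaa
(B) aaaaaaaaa

The pumping lemma is applied to a string s that lies in L, so first check membership of each option:
- (A) aa has length 2, strictly between 1² = 1 and 2² = 4, so it is not in L ✗
- (B) aaaaaaaaa has length 9 = 3², a perfect square, so it is in L ✓
- (C) aaaaa has length 5, strictly between 2² = 4 and 3² = 9, so it is not in L ✗

Only (B) aaaaaaaaa is in L, so it is the only candidate that could play the role of s.
(In a complete proof one picks s in terms of the pumping length p so that |s| ≥ p is guaranteed; a fixed string like aaaaaaaaa illustrates the shape of such an s.)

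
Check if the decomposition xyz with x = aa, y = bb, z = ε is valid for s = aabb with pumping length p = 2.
Violated: |xy| ≤ p

The decomposition x = aa, y = bb, z = ε for s = aabb with p = 2
violates the constraint: |xy| ≤ p

|xy| = |aabb| = 4 > 2 = p. The decomposition puts too many characters in xy.

Pumping lemma constraints:
1. xyz = s (decomposition is valid)
2. |xy| ≤ p
3. |y| > 0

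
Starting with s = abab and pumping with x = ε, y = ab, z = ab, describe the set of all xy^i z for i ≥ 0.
{xy^i z : i ≥ 0} = {(ab)^(i+1) : i ≥ 0} = {ab, abab, ababab, ...}

With x = ε, y = ab, z = ab: Pumping 'ab' gives strings of alternating a's and b's.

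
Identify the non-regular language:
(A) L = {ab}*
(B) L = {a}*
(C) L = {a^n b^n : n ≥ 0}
(C) {a^n b^n : n ≥ 0}

(C) L = {a^n b^n : n ≥ 0} is NOT regular.

The pumping lemma can be used to prove this:
After pumping, the number of a's and b's become unequal

The other languages are regular because they can be recognized by finite automata.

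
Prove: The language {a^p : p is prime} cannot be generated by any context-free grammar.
Assume for contradiction that L is context-free, and let p ≥ 1 be the pumping length given by the pumping lemma for CFLs.
Choose a prime q with q ≥ p and let s = a^q. Then s ∈ L and |s| = q ≥ p.
By the CFL pumping lemma, s = uvxyz for some u, v, x, y, z with |vxy| ≤ p, |vy| ≥ 1, and uv^i xy^i z ∈ L for every i ≥ 0.
All symbols are a's, so only lengths matter: let k = |vy|, with 1 ≤ k ≤ p. Then |uv^i xy^i z| = q + (i − 1)k.

Take i = q + 1: the length is q + qk = q(k + 1).
Both factors satisfy q ≥ 2 and k + 1 ≥ 2, so q(k + 1) is composite and uv^(q+1) xy^(q+1) z ∉ L.

This contradicts the CFL pumping lemma, which requires uv^i xy^i z ∈ L for all i ≥ 0.
Hence L = {a^p : p is prime} is not context-free. ∎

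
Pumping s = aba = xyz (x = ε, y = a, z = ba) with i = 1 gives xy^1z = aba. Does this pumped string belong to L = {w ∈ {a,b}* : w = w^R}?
Yes

xy¹z = ε · a · ba = aba.
aba reversed is aba, the same string, so it is a palindrome and is in L.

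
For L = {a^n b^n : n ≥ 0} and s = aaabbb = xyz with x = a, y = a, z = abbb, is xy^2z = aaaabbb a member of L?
No

xy²z = a · aa · abbb = aaaabbb.
aaaabbb has 4 a's and 3 b's; 4 ≠ 3, so it is not in L.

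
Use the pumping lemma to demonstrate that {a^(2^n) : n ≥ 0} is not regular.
Assume for contradiction that L is regular, and let p ≥ 1 be the pumping length given by the pumping lemma.
Choose s = a^(2^p). Then s ∈ L and |s| = 2^p ≥ p.
By the pumping lemma, s = xyz for some x, y, z with |xy| ≤ p, |y| ≥ 1, and xy^i z ∈ L for every i ≥ 0.
Here y = a^k for some k with 1 ≤ k ≤ |xy| ≤ p, and p < 2^p.

Take i = 2: |xy²z| = 2^p + k.
Now 2^p < 2^p + k ≤ 2^p + p < 2^p + 2^p = 2^(p+1).
So |xy²z| lies strictly between the consecutive powers of two 2^p and 2^(p+1), hence is not a power of 2, and xy²z ∉ L.

This contradicts the pumping lemma, which requires xy^i z ∈ L for all i ≥ 0.
Hence L = {a^(2^n) : n ≥ 0} is not regular. ∎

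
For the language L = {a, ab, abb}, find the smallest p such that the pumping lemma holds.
p = 4

For a finite language L, the pumping lemma holds vacuously if p > max|s| for s ∈ L.

The longest string in L = {a, ab, abb} has length 3.
If p = 4, then no string s ∈ L has |s| ≥ p, so the condition is vacuously true.

The minimum pumping length is p = 4.

Why no smaller p works: for any p ≤ 3, the longest string s ∈ L has |s| = 3 ≥ p, so it would
have to be pumpable; but pumping up (i = 2, 3, ...) produces ever longer strings, which cannot all lie in the
finite language L. So the pumping property fails for every p ≤ 3.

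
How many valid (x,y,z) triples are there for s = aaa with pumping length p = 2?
3

For s = 'aaa' with pumping length p = 2:

Constraints: |xy| ≤ 2, |y| > 0

Valid decompositions (|xy| ≤ p, |y| ≥ 1):
  • x='', y='a', z='aa'
  • x='a', y='a', z='a'
  • x='', y='aa', z='a'

Total count: 3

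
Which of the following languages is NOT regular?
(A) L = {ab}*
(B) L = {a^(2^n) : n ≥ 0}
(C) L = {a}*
(B) {a^(2^n) : n ≥ 0}

(B) L = {a^(2^n) : n ≥ 0} is NOT regular.

The pumping lemma can be used to prove this:
After pumping, length is no longer a power of 2

The other languages are regular because they can be recognized by finite automata.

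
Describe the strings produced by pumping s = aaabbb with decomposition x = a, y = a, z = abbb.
{xy^i z : i ≥ 0} = {a^(2+i) b^3 : i ≥ 0} = {aabbb, aaabbb, aaaabbb, ...}

With x = a, y = a, z = abbb: Starting with aaabbb and pumping the second 'a', we get strings with 2+i a's followed by 3 b's for i = 0, 1, 2, ...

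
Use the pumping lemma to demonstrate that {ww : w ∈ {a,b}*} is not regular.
Assume for contradiction that L is regular, and let p ≥ 1 be the pumping length given by the pumping lemma.
Choose s = a^p b a^p b. Then s ∈ L (take w = a^p b) and |s| = 2p + 2 ≥ p.
By the pumping lemma, s = xyz for some x, y, z with |xy| ≤ p, |y| ≥ 1, and xy^i z ∈ L for every i ≥ 0.
Since |xy| ≤ p and the first p symbols of s are all a's, y = a^k for some k with 1 ≤ k ≤ p.

Take i = 2: t = xy²z = a^(p + k) b a^p b.
Suppose t = uu for some string u. The string t contains exactly two b's and ends in b, so u contains exactly one b and ends in b; hence u = a^j b for some j, and uu = a^j b a^j b. Comparing with t = a^(p + k) b a^p b forces j = p + k (first block) and j = p (second block), which is impossible since k ≥ 1. So t ∉ L.

This contradicts the pumping lemma, which requires xy^i z ∈ L for all i ≥ 0.
Hence L = {ww : w ∈ {a,b}*} is not regular. ∎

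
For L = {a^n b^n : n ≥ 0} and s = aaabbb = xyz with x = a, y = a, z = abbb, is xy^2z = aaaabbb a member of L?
No

xy²z = a · aa · abbb = aaaabbb.
aaaabbb has 4 a's and 3 b's; 4 ≠ 3, so it is not in L.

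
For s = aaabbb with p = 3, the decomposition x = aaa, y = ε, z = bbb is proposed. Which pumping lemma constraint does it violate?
Violated: |y| > 0

The decomposition x = aaa, y = ε, z = bbb for s = aaabbb with p = 3
violates the constraint: |y| > 0

|y| = 0, but the pumping lemma requires |y| > 0 (y must be non-empty).

Pumping lemma constraints:
1. xyz = s (decomposition is valid)
2. |xy| ≤ p
3. |y| > 0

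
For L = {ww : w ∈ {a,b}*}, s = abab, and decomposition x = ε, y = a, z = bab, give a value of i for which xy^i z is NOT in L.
i = 0

xy⁰z = ε · ε · bab = bab; bab has odd length 3, so it cannot be written as ww and is not in L.
(Other choices also work, e.g. i = 2, 3; only i = 1 is guaranteed to stay in L since xy¹z = s.)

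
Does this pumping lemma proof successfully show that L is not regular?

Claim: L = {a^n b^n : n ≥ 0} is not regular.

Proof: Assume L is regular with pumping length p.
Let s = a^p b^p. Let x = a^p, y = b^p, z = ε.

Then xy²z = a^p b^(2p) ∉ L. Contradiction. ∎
The proof is INCORRECT.

Error: The decomposition violates |xy| ≤ p.
With x = a^p and y = b^p, we have |xy| = 2p > p.
The pumping lemma requires |xy| ≤ p, so y must be within the first p characters.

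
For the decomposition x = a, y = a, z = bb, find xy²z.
aaabb

Given x = 'a', y = 'a', z = 'bb' and i = 2:

xy^2z = x + y·y·...·y (2 times) + z
       = 'a' + 'a'^2 + 'bb'
       = 'a' + 'aa' + 'bb'
       = 'aaabb'

The pumped string is 'aaabb' with length 5.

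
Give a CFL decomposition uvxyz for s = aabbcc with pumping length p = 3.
u='aa', v='b', x='b', y='c', z='c'

For s = aabbcc with pumping length p = 3:

One valid decomposition:
- u = 'aa'
- v = 'b'
- x = 'b'
- y = 'c'
- z = 'c'

Verification:
- uvxyz = 'aa' + 'b' + 'b' + 'c' + 'c' = aabbcc ✓
- |vxy| = |'bbc'| = 3 ≤ 3 ✓
- |vy| = |'bc'| = 2 > 0 ✓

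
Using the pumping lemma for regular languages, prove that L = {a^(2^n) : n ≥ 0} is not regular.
Assume for contradiction that L is regular, and let p ≥ 1 be the pumping length given by the pumping lemma.
Choose s = a^(2^p). Then s ∈ L and |s| = 2^p ≥ p.
By the pumping lemma, s = xyz for some x, y, z with |xy| ≤ p, |y| ≥ 1, and xy^i z ∈ L for every i ≥ 0.
Here y = a^k for some k with 1 ≤ k ≤ |xy| ≤ p, and p < 2^p.

Take i = 2: |xy²z| = 2^p + k.
Now 2^p < 2^p + k ≤ 2^p + p < 2^p + 2^p = 2^(p+1).
So |xy²z| lies strictly between the consecutive powers of two 2^p and 2^(p+1), hence is not a power of 2, and xy²z ∉ L.

This contradicts the pumping lemma, which requires xy^i z ∈ L for all i ≥ 0.
Hence L = {a^(2^n) : n ≥ 0} is not regular. ∎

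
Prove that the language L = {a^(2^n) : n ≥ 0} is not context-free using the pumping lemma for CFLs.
Assume for contradiction that L is context-free, and let p ≥ 1 be the pumping length given by the pumping lemma for CFLs.
Choose s = a^(2^p). Then s ∈ L and |s| = 2^p ≥ p.
By the CFL pumping lemma, s = uvxyz for some u, v, x, y, z with |vxy| ≤ p, |vy| ≥ 1, and uv^i xy^i z ∈ L for every i ≥ 0.
All symbols are a's, so only lengths matter: let k = |vy|, with 1 ≤ k ≤ |vxy| ≤ p < 2^p.

Take i = 2: |uv²xy²z| = 2^p + k, and 2^p < 2^p + k < 2^p + 2^p = 2^(p+1).
So the length lies strictly between consecutive powers of two and is not a power of 2; uv²xy²z ∉ L.

This contradicts the CFL pumping lemma, which requires uv^i xy^i z ∈ L for all i ≥ 0.
Hence L = {a^(2^n) : n ≥ 0} is not context-free. ∎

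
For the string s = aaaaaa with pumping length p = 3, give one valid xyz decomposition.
x = '', y = 'a', z = 'aaaaa'

For s = aaaaaa and p = 3, one valid decomposition is:
- x = '' (length 0)
- y = 'a' (length 1)
- z = 'aaaaa' (length 5)

Verification:
- xyz = '' + 'a' + 'aaaaa' = aaaaaa ✓
- |xy| = 1 ≤ 3 ✓
- |y| = 1 > 0 ✓

All pumping lemma constraints are satisfied.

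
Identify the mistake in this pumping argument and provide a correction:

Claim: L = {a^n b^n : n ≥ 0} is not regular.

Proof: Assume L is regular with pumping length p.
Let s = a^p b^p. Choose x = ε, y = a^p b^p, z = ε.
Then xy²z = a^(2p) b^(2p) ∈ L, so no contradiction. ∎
Error: The decomposition violates |xy| ≤ p. With y = a^p b^p, |xy| = |y| = 2p > p. (The proof also miscomputes xy²z, which would be a^p b^p a^p b^p rather than a^(2p) b^(2p), and it wrongly treats one harmless decomposition as settling the matter — the prover does not get to choose the decomposition.)

Correction: The pumping lemma requires |xy| ≤ p, and the argument must handle every decomposition satisfying |xy| ≤ p, |y| ≥ 1. Since s starts with p a's, any such y consists only of a's, say y = a^k with k ≥ 1. Then xy²z = a^(p+k) b^p has unequal numbers of a's and b's, so xy²z ∉ L — the required contradiction.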